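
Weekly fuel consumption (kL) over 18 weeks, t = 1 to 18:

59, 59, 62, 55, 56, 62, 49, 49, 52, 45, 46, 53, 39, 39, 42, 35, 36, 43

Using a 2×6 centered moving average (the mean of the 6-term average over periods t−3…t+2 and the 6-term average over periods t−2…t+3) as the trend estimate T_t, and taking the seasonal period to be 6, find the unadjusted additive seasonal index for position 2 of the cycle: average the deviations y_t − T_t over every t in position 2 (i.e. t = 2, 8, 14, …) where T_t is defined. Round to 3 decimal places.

-2.417

Season position 2 occurs at t = 8, 14 (where T_t is defined).
t=8: T_8 = 51.33333; y_8 − T_8 = 49 − 51.33333 = -2.33333
t=14: T_14 = 41.50000; y_14 − T_14 = 39 − 41.50000 = -2.50000
Mean deviation: (-2.33333 + -2.50000) / 2 = -2.417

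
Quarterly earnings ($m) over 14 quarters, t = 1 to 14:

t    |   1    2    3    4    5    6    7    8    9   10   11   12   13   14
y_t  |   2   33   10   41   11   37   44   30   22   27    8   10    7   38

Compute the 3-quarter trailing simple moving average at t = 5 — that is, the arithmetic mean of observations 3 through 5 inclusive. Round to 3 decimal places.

Sum of periods 3–5: 10 + 41 + 11 = 62
Divide by 3: 62 / 3 = 20.667

20.667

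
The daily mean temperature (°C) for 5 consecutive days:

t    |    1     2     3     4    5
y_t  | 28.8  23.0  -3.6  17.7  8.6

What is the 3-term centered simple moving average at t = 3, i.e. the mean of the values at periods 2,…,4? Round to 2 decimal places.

Sum of periods 2–4: 23.0 + (-3.6) + 17.7 = 37.1
Divide by 3: 37.1 / 3 = 12.37

12.37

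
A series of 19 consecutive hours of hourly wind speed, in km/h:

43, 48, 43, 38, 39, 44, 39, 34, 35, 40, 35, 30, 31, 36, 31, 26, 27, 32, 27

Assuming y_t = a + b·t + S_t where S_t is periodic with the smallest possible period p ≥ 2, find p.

First differences y_{t+1} − y_t: 5, -5, -5, 1, 5, -5, -5, 1, 5, -5, …
The difference pattern repeats every 4 terms and not for any smaller step, so p = 4.

4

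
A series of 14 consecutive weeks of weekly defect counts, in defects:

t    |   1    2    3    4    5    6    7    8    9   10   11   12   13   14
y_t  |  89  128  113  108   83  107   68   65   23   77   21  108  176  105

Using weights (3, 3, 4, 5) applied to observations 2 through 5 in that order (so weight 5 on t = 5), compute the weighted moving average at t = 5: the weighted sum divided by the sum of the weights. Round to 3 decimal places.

Weighted sum: 3·128 + 3·113 + 4·108 + 5·83 = 384 + 339 + 432 + 415 = 1570
Weight total: 3 + 3 + 4 + 5 = 15
WMA = 1570 / 15 = 104.667

104.667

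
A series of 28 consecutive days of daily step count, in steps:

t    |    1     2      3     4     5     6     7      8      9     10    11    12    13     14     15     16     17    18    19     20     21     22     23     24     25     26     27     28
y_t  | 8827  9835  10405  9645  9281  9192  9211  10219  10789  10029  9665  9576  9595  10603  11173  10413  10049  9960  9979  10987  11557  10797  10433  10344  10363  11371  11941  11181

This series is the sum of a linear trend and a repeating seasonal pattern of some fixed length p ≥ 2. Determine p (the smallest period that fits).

First differences y_{t+1} − y_t: 1008, 570, -760, -364, -89, 19, 1008, 570, -760, -364, -89, 19, 1008, 570, …
The difference pattern repeats every 6 terms and not for any smaller step, so p = 6.

6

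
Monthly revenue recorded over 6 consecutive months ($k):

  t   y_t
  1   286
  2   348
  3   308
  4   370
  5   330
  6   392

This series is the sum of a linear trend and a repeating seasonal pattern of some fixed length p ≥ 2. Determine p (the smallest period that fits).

2

First differences y_{t+1} − y_t: 62, -40, 62, -40, 62, …
The difference pattern repeats every 2 terms and not for any smaller step, so p = 2.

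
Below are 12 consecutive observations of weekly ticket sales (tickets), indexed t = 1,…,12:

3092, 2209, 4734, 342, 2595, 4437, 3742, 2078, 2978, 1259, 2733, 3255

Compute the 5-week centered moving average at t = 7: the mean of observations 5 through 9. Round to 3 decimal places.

3166.000

Sum of periods 5–9: 2595 + 4437 + 3742 + 2078 + 2978 = 15830
Divide by 5: 15830 / 5 = 3166.000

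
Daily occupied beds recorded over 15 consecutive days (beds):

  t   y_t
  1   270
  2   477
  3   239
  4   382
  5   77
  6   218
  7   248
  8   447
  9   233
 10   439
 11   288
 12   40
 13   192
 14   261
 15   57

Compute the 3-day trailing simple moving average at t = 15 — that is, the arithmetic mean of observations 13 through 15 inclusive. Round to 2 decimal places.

Sum of periods 13–15: 192 + 261 + 57 = 510
Divide by 3: 510 / 3 = 170.00

170.00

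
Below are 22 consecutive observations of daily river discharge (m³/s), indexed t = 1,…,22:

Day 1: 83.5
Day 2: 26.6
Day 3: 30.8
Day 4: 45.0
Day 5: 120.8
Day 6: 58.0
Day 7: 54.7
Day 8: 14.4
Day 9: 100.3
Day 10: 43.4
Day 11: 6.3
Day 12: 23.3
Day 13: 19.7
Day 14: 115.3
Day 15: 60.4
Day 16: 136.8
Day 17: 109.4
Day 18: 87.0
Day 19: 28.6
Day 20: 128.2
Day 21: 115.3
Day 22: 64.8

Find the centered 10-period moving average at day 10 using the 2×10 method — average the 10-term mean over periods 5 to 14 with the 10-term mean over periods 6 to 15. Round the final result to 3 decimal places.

52.600

Sum over 5–14: 120.8 + 58.0 + 54.7 + 14.4 + 100.3 + 43.4 + 6.3 + 23.3 + 19.7 + 115.3 = 556.2
Sum over 6–15: 58.0 + 54.7 + 14.4 + 100.3 + 43.4 + 6.3 + 23.3 + 19.7 + 115.3 + 60.4 = 495.8
CMA at t=10 = (556.2 + 495.8) / (2·10) = 1052.0 / 20 = 52.600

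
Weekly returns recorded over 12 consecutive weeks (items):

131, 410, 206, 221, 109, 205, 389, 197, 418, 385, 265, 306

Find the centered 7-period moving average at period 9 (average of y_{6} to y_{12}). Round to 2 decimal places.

309.29

Sum of periods 6–12: 205 + 389 + 197 + 418 + 385 + 265 + 306 = 2165
Divide by 7: 2165 / 7 = 309.29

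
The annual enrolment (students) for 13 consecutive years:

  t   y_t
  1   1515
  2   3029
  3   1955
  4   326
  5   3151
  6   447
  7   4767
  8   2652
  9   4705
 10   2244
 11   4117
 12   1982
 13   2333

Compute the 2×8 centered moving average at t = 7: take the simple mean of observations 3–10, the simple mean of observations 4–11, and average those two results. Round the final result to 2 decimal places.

Sum over 3–10: 1955 + 326 + 3151 + 447 + 4767 + 2652 + 4705 + 2244 = 20247
Sum over 4–11: 326 + 3151 + 447 + 4767 + 2652 + 4705 + 2244 + 4117 = 22409
CMA at t=7 = (20247 + 22409) / (2·8) = 42656 / 16 = 2666.00

2666.00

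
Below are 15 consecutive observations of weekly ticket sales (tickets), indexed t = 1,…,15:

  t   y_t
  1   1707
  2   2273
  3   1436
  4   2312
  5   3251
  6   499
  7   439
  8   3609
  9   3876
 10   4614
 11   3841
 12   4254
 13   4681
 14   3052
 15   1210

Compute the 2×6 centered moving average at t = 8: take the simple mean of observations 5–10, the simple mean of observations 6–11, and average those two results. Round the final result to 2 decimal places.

2763.83

Sum over 5–10: 3251 + 499 + 439 + 3609 + 3876 + 4614 = 16288
Sum over 6–11: 499 + 439 + 3609 + 3876 + 4614 + 3841 = 16878
CMA at t=8 = (16288 + 16878) / (2·6) = 33166 / 12 = 2763.83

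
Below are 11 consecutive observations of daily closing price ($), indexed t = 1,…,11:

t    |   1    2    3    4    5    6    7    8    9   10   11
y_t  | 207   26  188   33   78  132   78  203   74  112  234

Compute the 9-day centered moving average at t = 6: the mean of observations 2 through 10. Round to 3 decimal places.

102.667

Sum of periods 2–10: 26 + 188 + 33 + 78 + 132 + 78 + 203 + 74 + 112 = 924
Divide by 9: 924 / 9 = 102.667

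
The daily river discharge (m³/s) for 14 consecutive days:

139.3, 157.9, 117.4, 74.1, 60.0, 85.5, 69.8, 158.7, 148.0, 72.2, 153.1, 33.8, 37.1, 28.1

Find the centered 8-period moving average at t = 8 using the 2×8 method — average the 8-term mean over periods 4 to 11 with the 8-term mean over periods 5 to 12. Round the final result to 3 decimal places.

Sum over 4–11: 74.1 + 60.0 + 85.5 + 69.8 + 158.7 + 148.0 + 72.2 + 153.1 = 821.4
Sum over 5–12: 60.0 + 85.5 + 69.8 + 158.7 + 148.0 + 72.2 + 153.1 + 33.8 = 781.1
CMA at t=8 = (821.4 + 781.1) / (2·8) = 1602.5 / 16 = 100.156

100.156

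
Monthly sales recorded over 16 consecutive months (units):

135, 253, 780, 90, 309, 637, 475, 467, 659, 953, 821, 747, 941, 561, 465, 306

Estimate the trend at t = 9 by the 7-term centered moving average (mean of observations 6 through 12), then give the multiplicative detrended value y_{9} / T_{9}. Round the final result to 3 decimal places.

0.969

Trend T_9 = (637 + 475 + 467 + 659 + 953 + 821 + 747) / 7 = 4759/7 = 679.85714
Ratio to trend: 659 / 679.85714 = 0.969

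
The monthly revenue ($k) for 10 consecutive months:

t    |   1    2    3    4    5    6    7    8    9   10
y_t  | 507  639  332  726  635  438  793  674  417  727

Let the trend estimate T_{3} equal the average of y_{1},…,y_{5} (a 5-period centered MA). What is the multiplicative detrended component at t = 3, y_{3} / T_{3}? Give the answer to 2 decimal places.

Trend T_3 = (507 + 639 + 332 + 726 + 635) / 5 = 2839/5 = 567.8000
Ratio to trend: 332 / 567.8000 = 0.58

0.58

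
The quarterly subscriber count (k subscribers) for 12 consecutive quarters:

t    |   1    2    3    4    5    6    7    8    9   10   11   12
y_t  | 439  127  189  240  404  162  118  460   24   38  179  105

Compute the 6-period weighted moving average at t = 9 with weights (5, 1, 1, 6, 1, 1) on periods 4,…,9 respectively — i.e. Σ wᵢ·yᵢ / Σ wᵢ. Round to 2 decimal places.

Weighted sum: 5·240 + 1·404 + 1·162 + 6·118 + 1·460 + 1·24 = 1200 + 404 + 162 + 708 + 460 + 24 = 2958
Weight total: 5 + 1 + 1 + 6 + 1 + 1 = 15
WMA = 2958 / 15 = 197.20

197.20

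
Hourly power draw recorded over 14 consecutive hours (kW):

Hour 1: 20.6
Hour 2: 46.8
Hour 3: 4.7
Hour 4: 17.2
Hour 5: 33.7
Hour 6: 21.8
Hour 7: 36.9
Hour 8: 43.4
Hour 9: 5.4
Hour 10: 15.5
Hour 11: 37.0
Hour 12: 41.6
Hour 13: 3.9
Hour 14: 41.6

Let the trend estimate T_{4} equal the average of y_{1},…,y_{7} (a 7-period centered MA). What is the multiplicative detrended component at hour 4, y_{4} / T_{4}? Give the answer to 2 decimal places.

0.66

Trend T_4 = (20.6 + 46.8 + 4.7 + 17.2 + 33.7 + 21.8 + 36.9) / 7 = 181.7/7 = 25.9571
Ratio to trend: 17.2 / 25.9571 = 0.66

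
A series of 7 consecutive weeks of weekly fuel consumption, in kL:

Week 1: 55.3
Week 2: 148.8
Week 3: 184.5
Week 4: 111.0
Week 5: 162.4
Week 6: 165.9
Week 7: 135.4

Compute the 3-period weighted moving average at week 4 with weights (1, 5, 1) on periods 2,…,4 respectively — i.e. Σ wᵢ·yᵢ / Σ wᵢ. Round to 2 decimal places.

Weighted sum: 1·148.8 + 5·184.5 + 1·111.0 = 148.8 + 922.5 + 111.0 = 1182.3
Weight total: 1 + 5 + 1 = 7
WMA = 1182.3 / 7 = 168.90

168.90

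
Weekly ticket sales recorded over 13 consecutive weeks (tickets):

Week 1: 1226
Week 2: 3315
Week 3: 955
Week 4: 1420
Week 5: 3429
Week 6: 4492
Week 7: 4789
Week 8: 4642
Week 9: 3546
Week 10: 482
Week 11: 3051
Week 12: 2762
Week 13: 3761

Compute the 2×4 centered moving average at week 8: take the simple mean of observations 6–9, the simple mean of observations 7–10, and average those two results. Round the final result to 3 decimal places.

3866.000

Sum over 6–9: 4492 + 4789 + 4642 + 3546 = 17469
Sum over 7–10: 4789 + 4642 + 3546 + 482 = 13459
CMA at t=8 = (17469 + 13459) / (2·4) = 30928 / 8 = 3866.000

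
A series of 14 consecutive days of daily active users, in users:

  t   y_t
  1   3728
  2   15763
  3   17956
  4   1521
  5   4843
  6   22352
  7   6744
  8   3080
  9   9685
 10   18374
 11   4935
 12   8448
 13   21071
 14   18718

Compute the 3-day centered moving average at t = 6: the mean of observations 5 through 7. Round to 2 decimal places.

11313.00

Sum of periods 5–7: 4843 + 22352 + 6744 = 33939
Divide by 3: 33939 / 3 = 11313.00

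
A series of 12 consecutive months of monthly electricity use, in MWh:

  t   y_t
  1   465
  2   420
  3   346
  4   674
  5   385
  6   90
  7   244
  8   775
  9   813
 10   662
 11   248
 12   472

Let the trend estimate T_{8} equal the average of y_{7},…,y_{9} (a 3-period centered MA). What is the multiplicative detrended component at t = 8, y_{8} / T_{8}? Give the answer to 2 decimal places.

1.27

Trend T_8 = (244 + 775 + 813) / 3 = 1832/3 = 610.6667
Ratio to trend: 775 / 610.6667 = 1.27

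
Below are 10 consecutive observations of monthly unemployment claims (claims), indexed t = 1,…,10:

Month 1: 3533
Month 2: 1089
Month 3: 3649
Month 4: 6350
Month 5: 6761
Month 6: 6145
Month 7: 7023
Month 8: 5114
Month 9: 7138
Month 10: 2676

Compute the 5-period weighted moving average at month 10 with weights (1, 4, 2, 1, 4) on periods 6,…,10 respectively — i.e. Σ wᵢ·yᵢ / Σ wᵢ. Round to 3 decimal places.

Weighted sum: 1·6145 + 4·7023 + 2·5114 + 1·7138 + 4·2676 = 6145 + 28092 + 10228 + 7138 + 10704 = 62307
Weight total: 1 + 4 + 2 + 1 + 4 = 12
WMA = 62307 / 12 = 5192.250

5192.250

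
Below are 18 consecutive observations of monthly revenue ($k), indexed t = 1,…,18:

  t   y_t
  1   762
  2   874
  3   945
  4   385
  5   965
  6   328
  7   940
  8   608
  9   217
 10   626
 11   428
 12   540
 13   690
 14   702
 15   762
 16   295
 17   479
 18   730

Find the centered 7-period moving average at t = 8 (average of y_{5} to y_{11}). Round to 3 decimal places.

Sum of periods 5–11: 965 + 328 + 940 + 608 + 217 + 626 + 428 = 4112
Divide by 7: 4112 / 7 = 587.429

587.429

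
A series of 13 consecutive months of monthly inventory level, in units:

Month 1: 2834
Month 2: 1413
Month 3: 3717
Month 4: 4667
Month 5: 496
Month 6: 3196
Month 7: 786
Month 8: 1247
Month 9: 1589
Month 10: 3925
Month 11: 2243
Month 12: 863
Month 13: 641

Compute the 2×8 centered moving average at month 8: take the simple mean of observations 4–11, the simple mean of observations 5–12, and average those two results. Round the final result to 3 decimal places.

2030.875

Sum over 4–11: 4667 + 496 + 3196 + 786 + 1247 + 1589 + 3925 + 2243 = 18149
Sum over 5–12: 496 + 3196 + 786 + 1247 + 1589 + 3925 + 2243 + 863 = 14345
CMA at t=8 = (18149 + 14345) / (2·8) = 32494 / 16 = 2030.875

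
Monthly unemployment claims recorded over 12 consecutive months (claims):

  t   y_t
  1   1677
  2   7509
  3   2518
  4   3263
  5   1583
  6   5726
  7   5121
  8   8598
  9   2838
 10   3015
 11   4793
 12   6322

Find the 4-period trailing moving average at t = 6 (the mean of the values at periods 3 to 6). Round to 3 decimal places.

3272.500

Sum of periods 3–6: 2518 + 3263 + 1583 + 5726 = 13090
Divide by 4: 13090 / 4 = 3272.500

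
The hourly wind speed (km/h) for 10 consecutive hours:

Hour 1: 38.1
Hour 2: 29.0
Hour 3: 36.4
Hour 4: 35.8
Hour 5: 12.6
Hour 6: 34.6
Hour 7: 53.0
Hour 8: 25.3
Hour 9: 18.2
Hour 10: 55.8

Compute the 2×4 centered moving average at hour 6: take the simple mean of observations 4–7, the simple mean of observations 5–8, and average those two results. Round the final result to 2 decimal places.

Sum over 4–7: 35.8 + 12.6 + 34.6 + 53.0 = 136.0
Sum over 5–8: 12.6 + 34.6 + 53.0 + 25.3 = 125.5
CMA at t=6 = (136.0 + 125.5) / (2·4) = 261.5 / 8 = 32.69

32.69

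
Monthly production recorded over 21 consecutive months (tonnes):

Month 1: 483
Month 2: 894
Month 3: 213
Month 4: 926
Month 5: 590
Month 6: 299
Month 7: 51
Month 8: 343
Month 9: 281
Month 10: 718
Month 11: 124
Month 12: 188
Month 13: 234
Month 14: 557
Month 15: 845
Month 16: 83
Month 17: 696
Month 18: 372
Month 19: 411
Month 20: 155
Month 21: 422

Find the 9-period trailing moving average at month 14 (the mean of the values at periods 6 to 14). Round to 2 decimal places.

Sum of periods 6–14: 299 + 51 + 343 + 281 + 718 + 124 + 188 + 234 + 557 = 2795
Divide by 9: 2795 / 9 = 310.56

310.56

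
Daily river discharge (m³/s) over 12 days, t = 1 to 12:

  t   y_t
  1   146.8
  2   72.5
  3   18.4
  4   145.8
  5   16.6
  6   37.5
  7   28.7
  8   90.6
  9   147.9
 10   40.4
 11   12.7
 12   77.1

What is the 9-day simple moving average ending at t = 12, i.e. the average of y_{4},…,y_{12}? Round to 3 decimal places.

66.367

Sum of periods 4–12: 145.8 + 16.6 + 37.5 + 28.7 + 90.6 + 147.9 + 40.4 + 12.7 + 77.1 = 597.3
Divide by 9: 597.3 / 9 = 66.367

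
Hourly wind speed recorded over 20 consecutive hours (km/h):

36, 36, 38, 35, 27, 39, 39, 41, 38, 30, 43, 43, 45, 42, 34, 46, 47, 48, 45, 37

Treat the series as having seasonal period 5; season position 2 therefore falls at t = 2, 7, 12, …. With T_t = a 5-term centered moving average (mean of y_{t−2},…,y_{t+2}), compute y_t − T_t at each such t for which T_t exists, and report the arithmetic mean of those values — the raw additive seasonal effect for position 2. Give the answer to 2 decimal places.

2.53

Season position 2 occurs at t = 7, 12, 17 (where T_t is defined).
t=7: T_7 = 36.8000; y_7 − T_7 = 39 − 36.8000 = 2.2000
t=12: T_12 = 40.6000; y_12 − T_12 = 43 − 40.6000 = 2.4000
t=17: T_17 = 44.0000; y_17 − T_17 = 47 − 44.0000 = 3.0000
Mean deviation: (2.2000 + 2.4000 + 3.0000) / 3 = 2.53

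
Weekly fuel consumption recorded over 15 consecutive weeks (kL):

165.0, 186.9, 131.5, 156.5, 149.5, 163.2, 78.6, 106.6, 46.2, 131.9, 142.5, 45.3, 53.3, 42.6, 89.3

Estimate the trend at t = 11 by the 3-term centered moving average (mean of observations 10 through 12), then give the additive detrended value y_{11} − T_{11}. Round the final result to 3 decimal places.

Trend T_11 = (131.9 + 142.5 + 45.3) / 3 = 319.7/3 = 106.56667
Detrended value: 142.5 − 106.56667 = 35.933

35.933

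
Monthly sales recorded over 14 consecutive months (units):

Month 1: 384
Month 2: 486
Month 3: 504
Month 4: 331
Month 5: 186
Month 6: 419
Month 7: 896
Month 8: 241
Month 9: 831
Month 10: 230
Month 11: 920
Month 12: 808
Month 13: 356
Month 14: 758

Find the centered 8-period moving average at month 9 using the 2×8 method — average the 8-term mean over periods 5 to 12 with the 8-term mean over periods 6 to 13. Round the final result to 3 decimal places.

577.000

Sum over 5–12: 186 + 419 + 896 + 241 + 831 + 230 + 920 + 808 = 4531
Sum over 6–13: 419 + 896 + 241 + 831 + 230 + 920 + 808 + 356 = 4701
CMA at t=9 = (4531 + 4701) / (2·8) = 9232 / 16 = 577.000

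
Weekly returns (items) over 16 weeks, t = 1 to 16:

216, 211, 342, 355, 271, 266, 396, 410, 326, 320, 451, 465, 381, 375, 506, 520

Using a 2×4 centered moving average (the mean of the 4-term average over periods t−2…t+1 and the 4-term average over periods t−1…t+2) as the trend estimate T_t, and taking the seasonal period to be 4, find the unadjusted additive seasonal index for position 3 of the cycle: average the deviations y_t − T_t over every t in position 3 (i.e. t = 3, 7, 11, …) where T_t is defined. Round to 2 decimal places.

Season position 3 occurs at t = 3, 7, 11 (where T_t is defined).
t=3: T_3 = 287.8750; y_3 − T_3 = 342 − 287.8750 = 54.1250
t=7: T_7 = 342.6250; y_7 − T_7 = 396 − 342.6250 = 53.3750
t=11: T_11 = 397.3750; y_11 − T_11 = 451 − 397.3750 = 53.6250
Mean deviation: (54.1250 + 53.3750 + 53.6250) / 3 = 53.71

53.71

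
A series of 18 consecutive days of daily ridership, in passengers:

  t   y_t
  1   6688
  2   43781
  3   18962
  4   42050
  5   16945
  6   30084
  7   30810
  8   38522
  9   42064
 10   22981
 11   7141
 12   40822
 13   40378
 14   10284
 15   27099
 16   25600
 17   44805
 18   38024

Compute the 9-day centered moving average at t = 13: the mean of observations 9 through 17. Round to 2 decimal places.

29019.33

Sum of periods 9–17: 42064 + 22981 + 7141 + 40822 + 40378 + 10284 + 27099 + 25600 + 44805 = 261174
Divide by 9: 261174 / 9 = 29019.33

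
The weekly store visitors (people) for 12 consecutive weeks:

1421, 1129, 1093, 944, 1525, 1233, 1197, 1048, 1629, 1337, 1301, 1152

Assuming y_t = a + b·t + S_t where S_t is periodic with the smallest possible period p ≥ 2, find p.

First differences y_{t+1} − y_t: -292, -36, -149, 581, -292, -36, -149, 581, -292, -36, …
The difference pattern repeats every 4 terms and not for any smaller step, so p = 4.

4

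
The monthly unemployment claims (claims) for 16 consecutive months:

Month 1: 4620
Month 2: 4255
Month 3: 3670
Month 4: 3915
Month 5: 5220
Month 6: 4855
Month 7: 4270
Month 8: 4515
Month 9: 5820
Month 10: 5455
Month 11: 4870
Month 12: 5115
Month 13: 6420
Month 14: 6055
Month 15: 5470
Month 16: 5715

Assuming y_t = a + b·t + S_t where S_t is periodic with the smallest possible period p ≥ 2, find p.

4

First differences y_{t+1} − y_t: -365, -585, 245, 1305, -365, -585, 245, 1305, -365, -585, …
The difference pattern repeats every 4 terms and not for any smaller step, so p = 4.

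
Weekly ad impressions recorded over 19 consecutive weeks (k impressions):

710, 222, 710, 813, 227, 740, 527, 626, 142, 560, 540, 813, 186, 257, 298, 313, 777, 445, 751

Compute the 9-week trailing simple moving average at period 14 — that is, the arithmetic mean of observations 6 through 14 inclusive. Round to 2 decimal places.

487.89

Sum of periods 6–14: 740 + 527 + 626 + 142 + 560 + 540 + 813 + 186 + 257 = 4391
Divide by 9: 4391 / 9 = 487.89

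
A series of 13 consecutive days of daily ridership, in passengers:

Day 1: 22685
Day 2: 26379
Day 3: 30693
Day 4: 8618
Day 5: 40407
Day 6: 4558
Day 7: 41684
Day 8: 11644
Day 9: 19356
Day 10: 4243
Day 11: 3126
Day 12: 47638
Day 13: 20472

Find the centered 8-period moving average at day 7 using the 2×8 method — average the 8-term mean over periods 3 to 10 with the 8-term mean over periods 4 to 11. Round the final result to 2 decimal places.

Sum over 3–10: 30693 + 8618 + 40407 + 4558 + 41684 + 11644 + 19356 + 4243 = 161203
Sum over 4–11: 8618 + 40407 + 4558 + 41684 + 11644 + 19356 + 4243 + 3126 = 133636
CMA at t=7 = (161203 + 133636) / (2·8) = 294839 / 16 = 18427.44

18427.44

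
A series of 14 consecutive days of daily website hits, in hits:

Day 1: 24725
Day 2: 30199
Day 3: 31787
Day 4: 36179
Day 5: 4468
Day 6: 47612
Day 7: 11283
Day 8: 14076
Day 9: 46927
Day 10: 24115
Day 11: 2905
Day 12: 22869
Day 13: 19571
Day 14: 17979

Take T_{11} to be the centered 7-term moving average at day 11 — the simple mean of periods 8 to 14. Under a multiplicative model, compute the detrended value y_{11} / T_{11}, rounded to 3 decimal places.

0.137

Trend T_11 = (14076 + 46927 + 24115 + 2905 + 22869 + 19571 + 17979) / 7 = 148442/7 = 21206.00000
Ratio to trend: 2905 / 21206.00000 = 0.137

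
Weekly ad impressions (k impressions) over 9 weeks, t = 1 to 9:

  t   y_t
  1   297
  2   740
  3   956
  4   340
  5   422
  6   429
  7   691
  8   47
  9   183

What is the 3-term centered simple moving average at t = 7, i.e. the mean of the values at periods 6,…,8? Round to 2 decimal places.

389.00

Sum of periods 6–8: 429 + 691 + 47 = 1167
Divide by 3: 1167 / 3 = 389.00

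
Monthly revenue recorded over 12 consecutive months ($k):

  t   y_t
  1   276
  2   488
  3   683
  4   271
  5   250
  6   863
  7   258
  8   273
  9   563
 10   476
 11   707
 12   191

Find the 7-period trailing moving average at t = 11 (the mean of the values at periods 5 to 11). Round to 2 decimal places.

Sum of periods 5–11: 250 + 863 + 258 + 273 + 563 + 476 + 707 = 3390
Divide by 7: 3390 / 7 = 484.29

484.29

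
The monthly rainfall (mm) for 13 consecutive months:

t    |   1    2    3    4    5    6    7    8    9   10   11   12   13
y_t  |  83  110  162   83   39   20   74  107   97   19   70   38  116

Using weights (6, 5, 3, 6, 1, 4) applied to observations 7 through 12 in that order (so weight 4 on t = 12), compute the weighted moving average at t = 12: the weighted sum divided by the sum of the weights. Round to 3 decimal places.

Weighted sum: 6·74 + 5·107 + 3·97 + 6·19 + 1·70 + 4·38 = 444 + 535 + 291 + 114 + 70 + 152 = 1606
Weight total: 6 + 5 + 3 + 6 + 1 + 4 = 25
WMA = 1606 / 25 = 64.240

64.240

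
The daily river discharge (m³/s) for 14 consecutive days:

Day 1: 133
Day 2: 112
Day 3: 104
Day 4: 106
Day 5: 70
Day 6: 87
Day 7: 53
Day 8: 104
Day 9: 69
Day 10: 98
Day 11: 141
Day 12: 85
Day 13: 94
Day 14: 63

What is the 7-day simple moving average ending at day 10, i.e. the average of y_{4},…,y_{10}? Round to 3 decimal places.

83.857

Sum of periods 4–10: 106 + 70 + 87 + 53 + 104 + 69 + 98 = 587
Divide by 7: 587 / 7 = 83.857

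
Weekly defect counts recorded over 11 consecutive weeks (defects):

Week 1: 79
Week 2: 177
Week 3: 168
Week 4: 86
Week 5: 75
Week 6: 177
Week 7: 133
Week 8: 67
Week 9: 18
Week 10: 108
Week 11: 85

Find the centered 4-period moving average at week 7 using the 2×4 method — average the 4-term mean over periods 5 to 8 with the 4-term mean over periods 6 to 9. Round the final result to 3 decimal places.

Sum over 5–8: 75 + 177 + 133 + 67 = 452
Sum over 6–9: 177 + 133 + 67 + 18 = 395
CMA at t=7 = (452 + 395) / (2·4) = 847 / 8 = 105.875

105.875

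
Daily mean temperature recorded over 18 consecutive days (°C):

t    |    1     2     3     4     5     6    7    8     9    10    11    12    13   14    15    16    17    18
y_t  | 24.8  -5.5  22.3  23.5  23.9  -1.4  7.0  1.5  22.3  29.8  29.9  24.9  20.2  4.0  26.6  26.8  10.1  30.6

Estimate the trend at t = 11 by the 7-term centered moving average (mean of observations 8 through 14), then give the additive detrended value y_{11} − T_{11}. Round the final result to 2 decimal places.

10.96

Trend T_11 = (1.5 + 22.3 + 29.8 + 29.9 + 24.9 + 20.2 + 4.0) / 7 = 132.6/7 = 18.9429
Detrended value: 29.9 − 18.9429 = 10.96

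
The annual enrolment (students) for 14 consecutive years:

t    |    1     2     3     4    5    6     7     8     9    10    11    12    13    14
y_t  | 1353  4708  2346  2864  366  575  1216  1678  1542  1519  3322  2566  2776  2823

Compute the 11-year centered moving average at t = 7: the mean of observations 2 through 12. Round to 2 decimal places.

2063.82

Sum of periods 2–12: 4708 + 2346 + 2864 + 366 + 575 + 1216 + 1678 + 1542 + 1519 + 3322 + 2566 = 22702
Divide by 11: 22702 / 11 = 2063.82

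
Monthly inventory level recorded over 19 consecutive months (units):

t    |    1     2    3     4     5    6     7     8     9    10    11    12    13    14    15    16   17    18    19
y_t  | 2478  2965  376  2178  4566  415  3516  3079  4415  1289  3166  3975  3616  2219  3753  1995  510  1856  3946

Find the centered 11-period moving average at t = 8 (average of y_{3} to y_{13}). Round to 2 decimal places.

Sum of periods 3–13: 376 + 2178 + 4566 + 415 + 3516 + 3079 + 4415 + 1289 + 3166 + 3975 + 3616 = 30591
Divide by 11: 30591 / 11 = 2781.00

2781.00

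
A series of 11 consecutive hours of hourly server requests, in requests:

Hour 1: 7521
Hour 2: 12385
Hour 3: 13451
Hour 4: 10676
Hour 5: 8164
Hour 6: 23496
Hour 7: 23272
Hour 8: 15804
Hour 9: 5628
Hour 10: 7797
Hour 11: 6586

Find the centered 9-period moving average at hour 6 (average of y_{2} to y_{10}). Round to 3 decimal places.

13408.111

Sum of periods 2–10: 12385 + 13451 + 10676 + 8164 + 23496 + 23272 + 15804 + 5628 + 7797 = 120673
Divide by 9: 120673 / 9 = 13408.111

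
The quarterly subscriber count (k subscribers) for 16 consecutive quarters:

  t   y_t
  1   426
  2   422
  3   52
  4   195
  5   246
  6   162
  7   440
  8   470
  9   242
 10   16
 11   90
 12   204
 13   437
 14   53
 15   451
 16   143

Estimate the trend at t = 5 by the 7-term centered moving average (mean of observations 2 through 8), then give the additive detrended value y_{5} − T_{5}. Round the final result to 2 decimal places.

-37.86

Trend T_5 = (422 + 52 + 195 + 246 + 162 + 440 + 470) / 7 = 1987/7 = 283.8571
Detrended value: 246 − 283.8571 = -37.86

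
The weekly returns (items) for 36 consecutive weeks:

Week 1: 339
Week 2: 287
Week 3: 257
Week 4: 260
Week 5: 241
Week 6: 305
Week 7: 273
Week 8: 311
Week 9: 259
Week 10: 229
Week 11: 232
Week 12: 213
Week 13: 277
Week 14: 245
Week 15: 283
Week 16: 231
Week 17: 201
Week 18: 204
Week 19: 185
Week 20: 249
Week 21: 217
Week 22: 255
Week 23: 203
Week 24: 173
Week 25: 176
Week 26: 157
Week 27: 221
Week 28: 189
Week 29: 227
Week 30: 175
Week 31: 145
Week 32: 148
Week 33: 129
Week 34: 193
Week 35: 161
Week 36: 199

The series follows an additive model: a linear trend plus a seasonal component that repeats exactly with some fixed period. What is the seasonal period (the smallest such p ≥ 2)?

7

First differences y_{t+1} − y_t: -52, -30, 3, -19, 64, -32, 38, -52, -30, 3, -19, 64, -32, 38, -52, -30, …
The difference pattern repeats every 7 terms and not for any smaller step, so p = 7.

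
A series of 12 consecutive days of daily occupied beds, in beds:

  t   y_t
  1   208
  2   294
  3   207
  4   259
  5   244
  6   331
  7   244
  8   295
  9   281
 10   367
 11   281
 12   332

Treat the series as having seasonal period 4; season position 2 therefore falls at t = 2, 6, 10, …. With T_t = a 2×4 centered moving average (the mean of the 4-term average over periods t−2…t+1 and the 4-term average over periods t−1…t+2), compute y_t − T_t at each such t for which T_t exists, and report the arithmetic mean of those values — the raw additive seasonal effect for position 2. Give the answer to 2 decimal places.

56.69

Season position 2 occurs at t = 6, 10 (where T_t is defined).
t=6: T_6 = 274.0000; y_6 − T_6 = 331 − 274.0000 = 57.0000
t=10: T_10 = 310.6250; y_10 − T_10 = 367 − 310.6250 = 56.3750
Mean deviation: (57.0000 + 56.3750) / 2 = 56.69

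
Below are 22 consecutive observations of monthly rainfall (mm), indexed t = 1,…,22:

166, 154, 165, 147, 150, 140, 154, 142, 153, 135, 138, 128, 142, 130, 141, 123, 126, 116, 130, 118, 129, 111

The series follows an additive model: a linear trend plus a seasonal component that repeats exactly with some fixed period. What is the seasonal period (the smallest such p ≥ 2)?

6

First differences y_{t+1} − y_t: -12, 11, -18, 3, -10, 14, -12, 11, -18, 3, -10, 14, -12, 11, …
The difference pattern repeats every 6 terms and not for any smaller step, so p = 6.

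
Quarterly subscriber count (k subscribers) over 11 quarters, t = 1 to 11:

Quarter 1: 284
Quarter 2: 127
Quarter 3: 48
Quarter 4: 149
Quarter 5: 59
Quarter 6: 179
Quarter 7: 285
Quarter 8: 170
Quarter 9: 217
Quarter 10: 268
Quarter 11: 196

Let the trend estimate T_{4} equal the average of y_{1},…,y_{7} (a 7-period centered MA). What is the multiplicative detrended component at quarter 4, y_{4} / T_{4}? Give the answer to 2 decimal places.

0.92

Trend T_4 = (284 + 127 + 48 + 149 + 59 + 179 + 285) / 7 = 1131/7 = 161.5714
Ratio to trend: 149 / 161.5714 = 0.92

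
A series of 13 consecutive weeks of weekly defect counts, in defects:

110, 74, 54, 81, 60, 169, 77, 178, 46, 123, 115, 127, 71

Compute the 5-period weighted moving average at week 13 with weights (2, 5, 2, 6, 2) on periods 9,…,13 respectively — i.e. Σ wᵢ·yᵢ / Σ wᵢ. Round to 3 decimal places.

108.294

Weighted sum: 2·46 + 5·123 + 2·115 + 6·127 + 2·71 = 92 + 615 + 230 + 762 + 142 = 1841
Weight total: 2 + 5 + 2 + 6 + 2 = 17
WMA = 1841 / 17 = 108.294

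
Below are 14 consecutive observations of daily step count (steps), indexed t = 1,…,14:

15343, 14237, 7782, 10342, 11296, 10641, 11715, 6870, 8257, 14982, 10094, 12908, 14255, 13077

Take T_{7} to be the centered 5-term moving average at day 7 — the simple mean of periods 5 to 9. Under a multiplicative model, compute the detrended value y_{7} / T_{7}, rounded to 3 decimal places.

1.201

Trend T_7 = (11296 + 10641 + 11715 + 6870 + 8257) / 5 = 48779/5 = 9755.80000
Ratio to trend: 11715 / 9755.80000 = 1.201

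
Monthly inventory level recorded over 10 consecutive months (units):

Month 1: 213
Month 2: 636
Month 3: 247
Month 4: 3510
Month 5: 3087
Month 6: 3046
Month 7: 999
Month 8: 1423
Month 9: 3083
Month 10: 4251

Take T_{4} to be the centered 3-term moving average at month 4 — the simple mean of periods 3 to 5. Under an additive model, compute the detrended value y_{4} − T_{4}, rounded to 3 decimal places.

Trend T_4 = (247 + 3510 + 3087) / 3 = 6844/3 = 2281.33333
Detrended value: 3510 − 2281.33333 = 1228.667

1228.667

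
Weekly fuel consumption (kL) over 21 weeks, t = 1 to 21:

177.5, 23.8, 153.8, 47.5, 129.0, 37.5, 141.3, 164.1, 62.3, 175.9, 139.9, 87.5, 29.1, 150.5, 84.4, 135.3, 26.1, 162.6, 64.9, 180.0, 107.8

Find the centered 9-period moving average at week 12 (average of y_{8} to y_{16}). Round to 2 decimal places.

Sum of periods 8–16: 164.1 + 62.3 + 175.9 + 139.9 + 87.5 + 29.1 + 150.5 + 84.4 + 135.3 = 1029.0
Divide by 9: 1029.0 / 9 = 114.33

114.33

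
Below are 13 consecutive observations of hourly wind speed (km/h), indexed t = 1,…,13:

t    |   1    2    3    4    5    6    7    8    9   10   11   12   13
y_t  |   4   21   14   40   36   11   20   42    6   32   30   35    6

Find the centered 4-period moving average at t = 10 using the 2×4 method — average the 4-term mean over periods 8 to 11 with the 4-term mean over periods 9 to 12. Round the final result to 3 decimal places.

26.625

Sum over 8–11: 42 + 6 + 32 + 30 = 110
Sum over 9–12: 6 + 32 + 30 + 35 = 103
CMA at t=10 = (110 + 103) / (2·4) = 213 / 8 = 26.625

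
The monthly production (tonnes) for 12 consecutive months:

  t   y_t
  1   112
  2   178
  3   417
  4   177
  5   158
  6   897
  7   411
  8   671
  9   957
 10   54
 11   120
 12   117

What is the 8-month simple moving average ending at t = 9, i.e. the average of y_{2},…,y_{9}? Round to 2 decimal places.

Sum of periods 2–9: 178 + 417 + 177 + 158 + 897 + 411 + 671 + 957 = 3866
Divide by 8: 3866 / 8 = 483.25

483.25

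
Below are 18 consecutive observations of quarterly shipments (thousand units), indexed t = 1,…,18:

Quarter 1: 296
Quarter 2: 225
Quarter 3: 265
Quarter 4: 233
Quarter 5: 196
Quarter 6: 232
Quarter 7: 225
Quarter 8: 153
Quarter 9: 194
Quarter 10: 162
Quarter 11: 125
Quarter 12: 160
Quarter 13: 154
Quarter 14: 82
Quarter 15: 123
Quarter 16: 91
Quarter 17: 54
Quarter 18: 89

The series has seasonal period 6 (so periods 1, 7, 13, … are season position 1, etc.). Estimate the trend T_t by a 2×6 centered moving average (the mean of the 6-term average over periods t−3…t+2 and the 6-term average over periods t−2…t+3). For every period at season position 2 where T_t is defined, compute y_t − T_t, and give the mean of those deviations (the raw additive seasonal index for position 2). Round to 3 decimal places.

-34.667

Season position 2 occurs at t = 8, 14 (where T_t is defined).
t=8: T_8 = 187.75000; y_8 − T_8 = 153 − 187.75000 = -34.75000
t=14: T_14 = 116.58333; y_14 − T_14 = 82 − 116.58333 = -34.58333
Mean deviation: (-34.75000 + -34.58333) / 2 = -34.667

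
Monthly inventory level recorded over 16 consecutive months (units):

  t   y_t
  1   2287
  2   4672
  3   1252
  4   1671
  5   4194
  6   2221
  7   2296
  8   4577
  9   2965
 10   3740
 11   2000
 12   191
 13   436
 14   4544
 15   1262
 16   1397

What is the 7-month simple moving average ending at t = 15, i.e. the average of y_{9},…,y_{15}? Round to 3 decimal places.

2162.571

Sum of periods 9–15: 2965 + 3740 + 2000 + 191 + 436 + 4544 + 1262 = 15138
Divide by 7: 15138 / 7 = 2162.571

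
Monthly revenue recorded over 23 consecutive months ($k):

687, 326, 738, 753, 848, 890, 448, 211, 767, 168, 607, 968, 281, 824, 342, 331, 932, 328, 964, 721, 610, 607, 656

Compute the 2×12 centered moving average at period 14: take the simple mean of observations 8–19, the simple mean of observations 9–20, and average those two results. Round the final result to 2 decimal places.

Sum over 8–19: 211 + 767 + 168 + 607 + 968 + 281 + 824 + 342 + 331 + 932 + 328 + 964 = 6723
Sum over 9–20: 767 + 168 + 607 + 968 + 281 + 824 + 342 + 331 + 932 + 328 + 964 + 721 = 7233
CMA at t=14 = (6723 + 7233) / (2·12) = 13956 / 24 = 581.50

581.50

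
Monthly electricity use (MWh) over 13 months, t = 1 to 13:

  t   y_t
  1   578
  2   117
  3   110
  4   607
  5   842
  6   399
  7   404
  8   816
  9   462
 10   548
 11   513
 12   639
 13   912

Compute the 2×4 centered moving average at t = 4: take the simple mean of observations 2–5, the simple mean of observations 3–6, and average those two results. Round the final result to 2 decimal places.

454.25

Sum over 2–5: 117 + 110 + 607 + 842 = 1676
Sum over 3–6: 110 + 607 + 842 + 399 = 1958
CMA at t=4 = (1676 + 1958) / (2·4) = 3634 / 8 = 454.25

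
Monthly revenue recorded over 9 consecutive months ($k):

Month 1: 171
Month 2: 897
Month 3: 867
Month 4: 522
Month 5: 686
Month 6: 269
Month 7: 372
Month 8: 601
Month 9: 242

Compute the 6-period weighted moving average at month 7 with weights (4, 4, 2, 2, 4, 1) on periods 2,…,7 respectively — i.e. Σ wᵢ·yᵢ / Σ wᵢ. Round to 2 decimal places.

Weighted sum: 4·897 + 4·867 + 2·522 + 2·686 + 4·269 + 1·372 = 3588 + 3468 + 1044 + 1372 + 1076 + 372 = 10920
Weight total: 4 + 4 + 2 + 2 + 4 + 1 = 17
WMA = 10920 / 17 = 642.35

642.35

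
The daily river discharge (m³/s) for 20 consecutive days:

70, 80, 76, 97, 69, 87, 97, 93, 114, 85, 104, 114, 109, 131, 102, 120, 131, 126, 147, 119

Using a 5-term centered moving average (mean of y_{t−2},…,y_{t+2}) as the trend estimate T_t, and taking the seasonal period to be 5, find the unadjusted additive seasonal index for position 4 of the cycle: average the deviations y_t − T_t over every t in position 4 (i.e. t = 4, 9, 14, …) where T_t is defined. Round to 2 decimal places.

15.47

Season position 4 occurs at t = 4, 9, 14 (where T_t is defined).
t=4: T_4 = 81.8000; y_4 − T_4 = 97 − 81.8000 = 15.2000
t=9: T_9 = 98.6000; y_9 − T_9 = 114 − 98.6000 = 15.4000
t=14: T_14 = 115.2000; y_14 − T_14 = 131 − 115.2000 = 15.8000
Mean deviation: (15.2000 + 15.4000 + 15.8000) / 3 = 15.47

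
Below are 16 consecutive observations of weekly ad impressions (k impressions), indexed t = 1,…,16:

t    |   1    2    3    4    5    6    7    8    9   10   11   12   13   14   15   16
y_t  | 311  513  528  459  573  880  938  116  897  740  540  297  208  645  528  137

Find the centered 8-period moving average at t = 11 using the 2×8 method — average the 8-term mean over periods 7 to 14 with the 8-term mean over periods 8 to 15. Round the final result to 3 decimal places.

Sum over 7–14: 938 + 116 + 897 + 740 + 540 + 297 + 208 + 645 = 4381
Sum over 8–15: 116 + 897 + 740 + 540 + 297 + 208 + 645 + 528 = 3971
CMA at t=11 = (4381 + 3971) / (2·8) = 8352 / 16 = 522.000

522.000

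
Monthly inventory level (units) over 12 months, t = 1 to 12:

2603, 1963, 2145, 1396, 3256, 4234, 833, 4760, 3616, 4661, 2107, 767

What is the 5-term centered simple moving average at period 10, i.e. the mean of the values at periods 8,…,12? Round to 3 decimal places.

3182.200

Sum of periods 8–12: 4760 + 3616 + 4661 + 2107 + 767 = 15911
Divide by 5: 15911 / 5 = 3182.200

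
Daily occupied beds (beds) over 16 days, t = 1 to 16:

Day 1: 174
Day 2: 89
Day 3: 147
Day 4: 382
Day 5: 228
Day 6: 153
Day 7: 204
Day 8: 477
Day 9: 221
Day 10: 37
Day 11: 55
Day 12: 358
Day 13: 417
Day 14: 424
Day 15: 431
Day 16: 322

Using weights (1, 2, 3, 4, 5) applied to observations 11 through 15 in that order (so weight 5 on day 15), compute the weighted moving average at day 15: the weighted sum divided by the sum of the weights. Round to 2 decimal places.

391.53

Weighted sum: 1·55 + 2·358 + 3·417 + 4·424 + 5·431 = 55 + 716 + 1251 + 1696 + 2155 = 5873
Weight total: 1 + 2 + 3 + 4 + 5 = 15
WMA = 5873 / 15 = 391.53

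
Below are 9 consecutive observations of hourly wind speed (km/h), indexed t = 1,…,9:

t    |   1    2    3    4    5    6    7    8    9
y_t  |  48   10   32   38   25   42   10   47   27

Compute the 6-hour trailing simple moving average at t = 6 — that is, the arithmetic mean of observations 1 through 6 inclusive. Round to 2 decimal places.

32.50

Sum of periods 1–6: 48 + 10 + 32 + 38 + 25 + 42 = 195
Divide by 6: 195 / 6 = 32.50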